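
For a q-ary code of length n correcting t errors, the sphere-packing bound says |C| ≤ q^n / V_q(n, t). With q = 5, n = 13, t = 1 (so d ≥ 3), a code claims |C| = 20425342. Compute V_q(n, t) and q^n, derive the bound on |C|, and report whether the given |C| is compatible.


V_q(n, t) = 53, q^n = 1220703125, Hamming bound = 23032134, |C| = 20425342 ≤ bound (satisfied).

Step 1: Compute V_q(n, t) = Σ_{j=0}^1 C(n, j) (q−1)^j.
  j = 0: C(13,0)·(4)^0 = 1·1 = 1.
  j = 1: C(13,1)·(4)^1 = 13·4 = 52.
  V_q(n, t) = 1 + 52 = 53.
Step 2: q^n = 5^13 = 1220703125.
Step 3: Hamming bound ⌊q^n / V_q(n,t)⌋ = ⌊1220703125/53⌋ = 23032134.
Step 4: Compare |C| = 20425342 to 23032134: satisfied.
The claimed |C| lies below the Hamming bound.


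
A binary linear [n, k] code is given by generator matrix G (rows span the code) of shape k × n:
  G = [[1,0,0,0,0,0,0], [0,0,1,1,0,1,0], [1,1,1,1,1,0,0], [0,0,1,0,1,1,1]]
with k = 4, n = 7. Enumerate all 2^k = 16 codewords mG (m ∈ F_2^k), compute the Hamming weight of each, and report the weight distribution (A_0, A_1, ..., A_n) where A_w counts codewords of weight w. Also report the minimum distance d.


Weight distribution: A_0 = 1, A_1 = 1, A_3 = 4, A_4 = 7, A_5 = 3. Minimum distance d = 1.

Enumerate all 2^4 = 16 messages m ∈ F_2^4.
For each, compute codeword c = mG in F_2^7, then tally its weight.
  m = 0000 → c = 0000000, weight = 0.
  m = 1000 → c = 1000000, weight = 1.
  m = 0100 → c = 0011010, weight = 3.
  m = 1100 → c = 1011010, weight = 4.
  m = 0010 → c = 1111100, weight = 5.
  m = 1010 → c = 0111100, weight = 4.
  m = 0110 → c = 1100110, weight = 4.
  m = 1110 → c = 0100110, weight = 3.
  m = 0001 → c = 0010111, weight = 4.
  m = 1001 → c = 1010111, weight = 5.
  m = 0101 → c = 0001101, weight = 3.
  m = 1101 → c = 1001101, weight = 4.
  m = 0011 → c = 1101011, weight = 5.
  m = 1011 → c = 0101011, weight = 4.
  m = 0111 → c = 1110001, weight = 4.
  m = 1111 → c = 0110001, weight = 3.
Tally weights:
  weight 0: 1 codewords.
  weight 1: 1 codewords.
  weight 3: 4 codewords.
  weight 4: 7 codewords.
  weight 5: 3 codewords.
Minimum distance d = smallest w > 0 with A_w > 0 = 1.
Sanity: Σ A_w = 16 = 2^4 = 16 ✓.


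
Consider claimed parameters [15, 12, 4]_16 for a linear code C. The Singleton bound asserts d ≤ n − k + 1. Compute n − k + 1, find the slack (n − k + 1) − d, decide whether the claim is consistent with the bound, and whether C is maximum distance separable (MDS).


Singleton RHS = n − k + 1 = 4, slack = 0, bound satisfied, MDS.

Singleton bound: d ≤ n − k + 1.
Here n = 15, k = 12, so n − k + 1 = 4.
Given d = 4, check d ≤ 4: YES.
Slack = (n − k + 1) − d = 0.
The code is MDS (slack = 0).
Description: the claimed parameters are [15, 12, 4]_16; such a code would be MDS (meets Singleton bound).


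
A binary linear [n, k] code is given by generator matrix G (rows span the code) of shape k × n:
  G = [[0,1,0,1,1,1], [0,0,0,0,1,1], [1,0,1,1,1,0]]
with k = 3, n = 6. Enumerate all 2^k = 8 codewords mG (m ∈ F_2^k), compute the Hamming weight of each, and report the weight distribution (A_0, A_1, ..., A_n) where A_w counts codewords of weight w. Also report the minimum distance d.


Weight distribution: A_0 = 1, A_2 = 2, A_4 = 5. Minimum distance d = 2.

Enumerate all 2^3 = 8 messages m ∈ F_2^3.
For each, compute codeword c = mG in F_2^6, then tally its weight.
  m = 000 → c = 000000, weight = 0.
  m = 100 → c = 010111, weight = 4.
  m = 010 → c = 000011, weight = 2.
  m = 110 → c = 010100, weight = 2.
  m = 001 → c = 101110, weight = 4.
  m = 101 → c = 111001, weight = 4.
  m = 011 → c = 101101, weight = 4.
  m = 111 → c = 111010, weight = 4.
Tally weights:
  weight 0: 1 codewords.
  weight 2: 2 codewords.
  weight 4: 5 codewords.
Minimum distance d = smallest w > 0 with A_w > 0 = 2.
Sanity: Σ A_w = 8 = 2^3 = 8 ✓.


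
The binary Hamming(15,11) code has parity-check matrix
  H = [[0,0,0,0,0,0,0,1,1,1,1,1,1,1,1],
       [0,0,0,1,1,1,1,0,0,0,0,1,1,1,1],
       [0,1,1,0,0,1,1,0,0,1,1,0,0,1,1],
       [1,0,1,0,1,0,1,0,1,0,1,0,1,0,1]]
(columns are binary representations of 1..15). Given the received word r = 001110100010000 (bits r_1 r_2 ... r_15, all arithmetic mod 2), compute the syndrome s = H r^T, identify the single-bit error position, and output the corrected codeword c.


s = (1, 1, 1, 0)^T, error position = 14, corrected codeword c = 001110100010010

Compute s = H r^T mod 2 one row at a time:
  s_1 = 0 + 0 + 0 + 1 + 0 + 0 + 0 + 0 = 1 ≡ 1 (mod 2).
  s_2 = 1 + 1 + 0 + 1 + 0 + 0 + 0 + 0 = 3 ≡ 1 (mod 2).
  s_3 = 0 + 1 + 0 + 1 + 0 + 1 + 0 + 0 = 3 ≡ 1 (mod 2).
  s_4 = 0 + 1 + 1 + 1 + 0 + 1 + 0 + 0 = 4 ≡ 0 (mod 2).
s = (1, 1, 1, 0)^T — this equals column 14 of H (binary 1110), so error is at position 14.
Correct: flip bit 14 of r = 001110100010000 to get c = 001110100010010.


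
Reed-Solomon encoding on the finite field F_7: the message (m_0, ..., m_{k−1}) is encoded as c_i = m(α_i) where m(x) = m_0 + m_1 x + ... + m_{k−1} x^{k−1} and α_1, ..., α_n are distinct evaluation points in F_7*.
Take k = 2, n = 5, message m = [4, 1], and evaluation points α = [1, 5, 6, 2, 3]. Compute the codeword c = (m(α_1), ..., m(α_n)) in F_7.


c = [5, 2, 3, 6, 0]

Message polynomial: m(x) = 4 + 1·x (mod 7).
For each evaluation point α_i, compute m(α_i) mod 7:
  α_1 = 1: Horner steps 1 → 5, so m(1) = 5.
  α_2 = 5: Horner steps 1 → 2, so m(5) = 2.
  α_3 = 6: Horner steps 1 → 3, so m(6) = 3.
  α_4 = 2: Horner steps 1 → 6, so m(2) = 6.
  α_5 = 3: Horner steps 1 → 0, so m(3) = 0.
Codeword c = [5, 2, 3, 6, 0] ∈ F_7^5.


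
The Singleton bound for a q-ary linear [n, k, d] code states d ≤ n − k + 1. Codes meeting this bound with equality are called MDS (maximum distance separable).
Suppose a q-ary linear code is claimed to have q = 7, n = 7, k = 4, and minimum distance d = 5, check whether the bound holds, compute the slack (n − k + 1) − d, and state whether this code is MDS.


Singleton RHS = n − k + 1 = 4, slack = -1, bound violated (no such code; not MDS).

Singleton bound: d ≤ n − k + 1.
Here n = 7, k = 4, so n − k + 1 = 4.
Given d = 5, check d ≤ 4: NO.
Slack = (n − k + 1) − d = -1.
The slack is negative: d = 5 exceeds n − k + 1 = 4 by 1, so the Singleton bound is violated and no linear [7, 4, 5]_7 code can exist. In particular it is not MDS (MDS requires d = n − k + 1 exactly).
Description: the claimed parameters are [7, 4, 5]_7; such a code would be impossible (violates the Singleton bound).


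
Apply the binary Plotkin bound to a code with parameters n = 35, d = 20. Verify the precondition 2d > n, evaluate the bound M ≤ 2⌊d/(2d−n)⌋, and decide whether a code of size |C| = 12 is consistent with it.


Plotkin bound M ≤ 8; given |C| = 12 > bound (violated).

Check applicability: 2d = 40, n = 35.
2d − n = 5 > 0, so Plotkin applies.
Compute d/(2d−n) = 20/5 ≈ 4.0000.
⌊d/(2d−n)⌋ = 4.
Plotkin bound: M ≤ 2·4 = 8.
Given |C| = 12, check: VIOLATED.
This |C| is above the Plotkin bound, so no binary code with n = 35, d = 20 and 12 codewords exists.


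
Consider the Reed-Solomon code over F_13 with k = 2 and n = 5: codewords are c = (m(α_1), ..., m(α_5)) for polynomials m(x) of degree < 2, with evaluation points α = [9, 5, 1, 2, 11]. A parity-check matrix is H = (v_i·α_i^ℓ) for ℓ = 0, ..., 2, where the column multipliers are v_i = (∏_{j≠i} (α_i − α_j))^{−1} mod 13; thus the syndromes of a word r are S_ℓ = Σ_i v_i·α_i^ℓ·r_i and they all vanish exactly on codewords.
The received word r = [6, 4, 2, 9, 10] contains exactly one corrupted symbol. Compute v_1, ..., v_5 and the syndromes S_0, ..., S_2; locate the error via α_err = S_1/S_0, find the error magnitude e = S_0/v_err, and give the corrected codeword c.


S = (3, 7, 12), error at position 5, error magnitude e = 3, c = [6, 4, 2, 9, 7].

Step 1: column multipliers v_i = (∏_{j≠i}(α_i − α_j))^{−1} mod 13.
  i = 1 (α = 9): (9−5)(9−1)(9−2)(9−11) = 4·8·7·(−2) = −448 ≡ 7, so v_1 = 7^{−1} = 2 (mod 13).
  i = 2 (α = 5): (5−9)(5−1)(5−2)(5−11) = (−4)·4·3·(−6) = 288 ≡ 2, so v_2 = 2^{−1} = 7 (mod 13).
  i = 3 (α = 1): (1−9)(1−5)(1−2)(1−11) = (−8)·(−4)·(−1)·(−10) = 320 ≡ 8, so v_3 = 8^{−1} = 5 (mod 13).
  i = 4 (α = 2): (2−9)(2−5)(2−1)(2−11) = (−7)·(−3)·1·(−9) = −189 ≡ 6, so v_4 = 6^{−1} = 11 (mod 13).
  i = 5 (α = 11): (11−9)(11−5)(11−1)(11−2) = 2·6·10·9 = 1080 ≡ 1, so v_5 = 1^{−1} = 1 (mod 13).
  v = [2, 7, 5, 11, 1].
Step 2: syndromes of r = [6, 4, 2, 9, 10] (all sums mod 13).
  S_0 = Σ v_i r_i = 2·6 + 7·4 + 5·2 + 11·9 + 1·10 = 159 ≡ 3.
  S_1 = Σ v_i α_i r_i = 2·9·6 + 7·5·4 + 5·1·2 + 11·2·9 + 1·11·10 = 566 ≡ 7.
  α_i^2 mod 13 = [3, 12, 1, 4, 4].
  S_2 = Σ v_i α_i^2 r_i = 2·3·6 + 7·12·4 + 5·1·2 + 11·4·9 + 1·4·10 = 818 ≡ 12.
  S = (3, 7, 12) ≠ 0, so r is not a codeword (an error is present).
Step 3: locate the error. For a single error e at position i, S_ℓ = v_i·e·α_i^ℓ, so α_err = S_1/S_0.
  S_0^{−1} = 3^{−1} = 9 (mod 13), so α_err = 7·9 = 63 ≡ 11 = α_5. Error position i = 5.
  Consistency check: S_2/S_1 = 12·2 = 24 ≡ 11 = α_err ✓ (single-error assumption holds).
Step 4: error magnitude e = S_0/v_5 = S_0·∏_{j≠5}(α_5 − α_j) = 3·1 = 3 ≡ 3 (mod 13).
Step 5: correct position 5: c_5 = r_5 − e = 10 − 3 ≡ 7 (mod 13). Hence c = [6, 4, 2, 9, 7].
  Check: interpolating c through the α_i gives m(x) = 8 + 7·x (degree < 2) with m(α_i) = c_i for every i, so c is indeed a codeword.


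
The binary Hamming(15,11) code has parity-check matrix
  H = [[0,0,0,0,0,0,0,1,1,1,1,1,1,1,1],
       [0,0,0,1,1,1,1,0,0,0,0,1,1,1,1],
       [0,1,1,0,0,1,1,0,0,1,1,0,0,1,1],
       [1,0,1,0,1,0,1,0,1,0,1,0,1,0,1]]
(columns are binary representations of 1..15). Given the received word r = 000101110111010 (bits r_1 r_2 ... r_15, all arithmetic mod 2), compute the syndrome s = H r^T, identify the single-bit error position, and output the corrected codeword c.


s = (1, 1, 1, 0)^T, error position = 14, corrected codeword c = 000101110111000

Compute s = H r^T mod 2 one row at a time:
  s_1 = 1 + 0 + 1 + 1 + 1 + 0 + 1 + 0 = 5 ≡ 1 (mod 2).
  s_2 = 1 + 0 + 1 + 1 + 1 + 0 + 1 + 0 = 5 ≡ 1 (mod 2).
  s_3 = 0 + 0 + 1 + 1 + 1 + 1 + 1 + 0 = 5 ≡ 1 (mod 2).
  s_4 = 0 + 0 + 0 + 1 + 0 + 1 + 0 + 0 = 2 ≡ 0 (mod 2).
s = (1, 1, 1, 0)^T — this equals column 14 of H (binary 1110), so error is at position 14.
Correct: flip bit 14 of r = 000101110111010 to get c = 000101110111000.


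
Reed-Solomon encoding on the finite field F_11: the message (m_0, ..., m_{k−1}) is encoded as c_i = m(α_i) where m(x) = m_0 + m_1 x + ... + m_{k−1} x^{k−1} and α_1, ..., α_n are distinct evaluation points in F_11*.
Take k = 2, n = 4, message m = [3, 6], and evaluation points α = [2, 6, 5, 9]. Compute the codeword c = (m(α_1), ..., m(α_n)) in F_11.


c = [4, 6, 0, 2]

Message polynomial: m(x) = 3 + 6·x (mod 11).
For each evaluation point α_i, compute m(α_i) mod 11:
  α_1 = 2: Horner steps 6 → 4, so m(2) = 4.
  α_2 = 6: Horner steps 6 → 6, so m(6) = 6.
  α_3 = 5: Horner steps 6 → 0, so m(5) = 0.
  α_4 = 9: Horner steps 6 → 2, so m(9) = 2.
Codeword c = [4, 6, 0, 2] ∈ F_11^4.


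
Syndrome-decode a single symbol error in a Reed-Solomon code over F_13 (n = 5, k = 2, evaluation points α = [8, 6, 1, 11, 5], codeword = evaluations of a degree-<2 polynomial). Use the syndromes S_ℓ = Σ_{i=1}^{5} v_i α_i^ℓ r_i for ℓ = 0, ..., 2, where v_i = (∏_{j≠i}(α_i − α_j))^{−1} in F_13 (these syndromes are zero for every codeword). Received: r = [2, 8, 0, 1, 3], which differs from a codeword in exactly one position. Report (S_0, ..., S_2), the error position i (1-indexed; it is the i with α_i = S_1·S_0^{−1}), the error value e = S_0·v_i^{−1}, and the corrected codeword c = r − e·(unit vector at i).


S = (6, 10, 8), error at position 2, error magnitude e = 1, c = [2, 7, 0, 1, 3].

Step 1: column multipliers v_i = (∏_{j≠i}(α_i − α_j))^{−1} mod 13.
  i = 1 (α = 8): (8−6)(8−1)(8−11)(8−5) = 2·7·(−3)·3 = −126 ≡ 4, so v_1 = 4^{−1} = 10 (mod 13).
  i = 2 (α = 6): (6−8)(6−1)(6−11)(6−5) = (−2)·5·(−5)·1 = 50 ≡ 11, so v_2 = 11^{−1} = 6 (mod 13).
  i = 3 (α = 1): (1−8)(1−6)(1−11)(1−5) = (−7)·(−5)·(−10)·(−4) = 1400 ≡ 9, so v_3 = 9^{−1} = 3 (mod 13).
  i = 4 (α = 11): (11−8)(11−6)(11−1)(11−5) = 3·5·10·6 = 900 ≡ 3, so v_4 = 3^{−1} = 9 (mod 13).
  i = 5 (α = 5): (5−8)(5−6)(5−1)(5−11) = (−3)·(−1)·4·(−6) = −72 ≡ 6, so v_5 = 6^{−1} = 11 (mod 13).
  v = [10, 6, 3, 9, 11].
Step 2: syndromes of r = [2, 8, 0, 1, 3] (all sums mod 13).
  S_0 = Σ v_i r_i = 10·2 + 6·8 + 3·0 + 9·1 + 11·3 = 110 ≡ 6.
  S_1 = Σ v_i α_i r_i = 10·8·2 + 6·6·8 + 3·1·0 + 9·11·1 + 11·5·3 = 712 ≡ 10.
  α_i^2 mod 13 = [12, 10, 1, 4, 12].
  S_2 = Σ v_i α_i^2 r_i = 10·12·2 + 6·10·8 + 3·1·0 + 9·4·1 + 11·12·3 = 1152 ≡ 8.
  S = (6, 10, 8) ≠ 0, so r is not a codeword (an error is present).
Step 3: locate the error. For a single error e at position i, S_ℓ = v_i·e·α_i^ℓ, so α_err = S_1/S_0.
  S_0^{−1} = 6^{−1} = 11 (mod 13), so α_err = 10·11 = 110 ≡ 6 = α_2. Error position i = 2.
  Consistency check: S_2/S_1 = 8·4 = 32 ≡ 6 = α_err ✓ (single-error assumption holds).
Step 4: error magnitude e = S_0/v_2 = S_0·∏_{j≠2}(α_2 − α_j) = 6·11 = 66 ≡ 1 (mod 13).
Step 5: correct position 2: c_2 = r_2 − e = 8 − 1 ≡ 7 (mod 13). Hence c = [2, 7, 0, 1, 3].
  Check: interpolating c through the α_i gives m(x) = 9 + 4·x (degree < 2) with m(α_i) = c_i for every i, so c is indeed a codeword.


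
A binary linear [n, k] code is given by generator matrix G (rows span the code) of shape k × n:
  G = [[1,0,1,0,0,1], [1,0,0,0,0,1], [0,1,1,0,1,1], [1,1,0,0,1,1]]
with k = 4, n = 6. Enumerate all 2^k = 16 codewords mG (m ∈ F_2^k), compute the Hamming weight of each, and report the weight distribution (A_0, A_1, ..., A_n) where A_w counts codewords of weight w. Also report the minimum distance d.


Weight distribution: A_0 = 1, A_1 = 3, A_2 = 4, A_3 = 4, A_4 = 3, A_5 = 1. Minimum distance d = 1.

Enumerate all 2^4 = 16 messages m ∈ F_2^4.
For each, compute codeword c = mG in F_2^6, then tally its weight.
  m = 0000 → c = 000000, weight = 0.
  m = 1000 → c = 101001, weight = 3.
  m = 0100 → c = 100001, weight = 2.
  m = 1100 → c = 001000, weight = 1.
  m = 0010 → c = 011011, weight = 4.
  m = 1010 → c = 110010, weight = 3.
  m = 0110 → c = 111010, weight = 4.
  m = 1110 → c = 010011, weight = 3.
  m = 0001 → c = 110011, weight = 4.
  m = 1001 → c = 011010, weight = 3.
  m = 0101 → c = 010010, weight = 2.
  m = 1101 → c = 111011, weight = 5.
  m = 0011 → c = 101000, weight = 2.
  m = 1011 → c = 000001, weight = 1.
  m = 0111 → c = 001001, weight = 2.
  m = 1111 → c = 100000, weight = 1.
Tally weights:
  weight 0: 1 codewords.
  weight 1: 3 codewords.
  weight 2: 4 codewords.
  weight 3: 4 codewords.
  weight 4: 3 codewords.
  weight 5: 1 codewords.
Minimum distance d = smallest w > 0 with A_w > 0 = 1.
Sanity: Σ A_w = 16 = 2^4 = 16 ✓.


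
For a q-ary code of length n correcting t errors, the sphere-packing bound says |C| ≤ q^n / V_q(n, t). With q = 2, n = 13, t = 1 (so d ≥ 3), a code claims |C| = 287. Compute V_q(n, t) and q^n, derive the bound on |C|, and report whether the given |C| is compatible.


V_q(n, t) = 14, q^n = 8192, Hamming bound = 585, |C| = 287 ≤ bound (satisfied).

Step 1: Compute V_q(n, t) = Σ_{j=0}^1 C(n, j) (q−1)^j.
  j = 0: C(13,0)·(1)^0 = 1·1 = 1.
  j = 1: C(13,1)·(1)^1 = 13·1 = 13.
  V_q(n, t) = 1 + 13 = 14.
Step 2: q^n = 2^13 = 8192.
Step 3: Hamming bound ⌊q^n / V_q(n,t)⌋ = ⌊8192/14⌋ = 585.
Step 4: Compare |C| = 287 to 585: satisfied.
The claimed |C| lies below the Hamming bound.


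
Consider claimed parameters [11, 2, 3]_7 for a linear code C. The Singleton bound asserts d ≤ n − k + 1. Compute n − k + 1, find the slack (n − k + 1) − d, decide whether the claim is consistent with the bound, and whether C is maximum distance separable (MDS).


Singleton RHS = n − k + 1 = 10, slack = 7, bound satisfied, not MDS.

Singleton bound: d ≤ n − k + 1.
Here n = 11, k = 2, so n − k + 1 = 10.
Given d = 3, check d ≤ 10: YES.
Slack = (n − k + 1) − d = 7.
The code is NOT MDS (slack = 7 > 0).
Description: the claimed parameters are [11, 2, 3]_7; such a code would be non-MDS.


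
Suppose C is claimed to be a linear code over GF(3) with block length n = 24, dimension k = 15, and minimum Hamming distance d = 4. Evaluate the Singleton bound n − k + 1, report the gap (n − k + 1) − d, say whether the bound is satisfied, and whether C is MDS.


Singleton RHS = n − k + 1 = 10, slack = 6, bound satisfied, not MDS.

Singleton bound: d ≤ n − k + 1.
Here n = 24, k = 15, so n − k + 1 = 10.
Given d = 4, check d ≤ 10: YES.
Slack = (n − k + 1) − d = 6.
The code is NOT MDS (slack = 6 > 0).
Description: the claimed parameters are [24, 15, 4]_3; such a code would be non-MDS.


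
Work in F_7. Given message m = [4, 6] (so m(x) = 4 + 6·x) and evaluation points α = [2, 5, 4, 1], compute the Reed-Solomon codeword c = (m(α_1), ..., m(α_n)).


c = [2, 6, 0, 3]

Message polynomial: m(x) = 4 + 6·x (mod 7).
For each evaluation point α_i, compute m(α_i) mod 7:
  α_1 = 2: Horner steps 6 → 2, so m(2) = 2.
  α_2 = 5: Horner steps 6 → 6, so m(5) = 6.
  α_3 = 4: Horner steps 6 → 0, so m(4) = 0.
  α_4 = 1: Horner steps 6 → 3, so m(1) = 3.
Codeword c = [2, 6, 0, 3] ∈ F_7^4.


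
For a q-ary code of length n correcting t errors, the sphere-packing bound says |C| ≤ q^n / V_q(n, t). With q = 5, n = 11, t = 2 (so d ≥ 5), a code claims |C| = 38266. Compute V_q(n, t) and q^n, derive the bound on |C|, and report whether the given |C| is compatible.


V_q(n, t) = 925, q^n = 48828125, Hamming bound = 52787, |C| = 38266 ≤ bound (satisfied).

Step 1: Compute V_q(n, t) = Σ_{j=0}^2 C(n, j) (q−1)^j.
  j = 0: C(11,0)·(4)^0 = 1·1 = 1.
  j = 1: C(11,1)·(4)^1 = 11·4 = 44.
  j = 2: C(11,2)·(4)^2 = 55·16 = 880.
  V_q(n, t) = 1 + 44 + 880 = 925.
Step 2: q^n = 5^11 = 48828125.
Step 3: Hamming bound ⌊q^n / V_q(n,t)⌋ = ⌊48828125/925⌋ = 52787.
Step 4: Compare |C| = 38266 to 52787: satisfied.
The claimed |C| lies below the Hamming bound.


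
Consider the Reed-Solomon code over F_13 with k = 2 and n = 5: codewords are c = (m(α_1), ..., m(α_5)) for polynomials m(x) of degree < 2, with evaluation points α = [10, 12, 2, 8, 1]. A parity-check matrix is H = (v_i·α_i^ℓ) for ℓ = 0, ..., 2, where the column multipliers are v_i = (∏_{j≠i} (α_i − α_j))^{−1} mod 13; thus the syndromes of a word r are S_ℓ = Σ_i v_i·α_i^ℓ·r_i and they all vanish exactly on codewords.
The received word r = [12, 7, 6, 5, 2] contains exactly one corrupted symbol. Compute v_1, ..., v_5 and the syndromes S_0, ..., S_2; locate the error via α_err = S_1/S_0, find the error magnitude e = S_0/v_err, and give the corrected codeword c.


S = (6, 9, 7), error at position 4, error magnitude e = 1, c = [12, 7, 6, 4, 2].

Step 1: column multipliers v_i = (∏_{j≠i}(α_i − α_j))^{−1} mod 13.
  i = 1 (α = 10): (10−12)(10−2)(10−8)(10−1) = (−2)·8·2·9 = −288 ≡ 11, so v_1 = 11^{−1} = 6 (mod 13).
  i = 2 (α = 12): (12−10)(12−2)(12−8)(12−1) = 2·10·4·11 = 880 ≡ 9, so v_2 = 9^{−1} = 3 (mod 13).
  i = 3 (α = 2): (2−10)(2−12)(2−8)(2−1) = (−8)·(−10)·(−6)·1 = −480 ≡ 1, so v_3 = 1^{−1} = 1 (mod 13).
  i = 4 (α = 8): (8−10)(8−12)(8−2)(8−1) = (−2)·(−4)·6·7 = 336 ≡ 11, so v_4 = 11^{−1} = 6 (mod 13).
  i = 5 (α = 1): (1−10)(1−12)(1−2)(1−8) = (−9)·(−11)·(−1)·(−7) = 693 ≡ 4, so v_5 = 4^{−1} = 10 (mod 13).
  v = [6, 3, 1, 6, 10].
Step 2: syndromes of r = [12, 7, 6, 5, 2] (all sums mod 13).
  S_0 = Σ v_i r_i = 6·12 + 3·7 + 1·6 + 6·5 + 10·2 = 149 ≡ 6.
  S_1 = Σ v_i α_i r_i = 6·10·12 + 3·12·7 + 1·2·6 + 6·8·5 + 10·1·2 = 1244 ≡ 9.
  α_i^2 mod 13 = [9, 1, 4, 12, 1].
  S_2 = Σ v_i α_i^2 r_i = 6·9·12 + 3·1·7 + 1·4·6 + 6·12·5 + 10·1·2 = 1073 ≡ 7.
  S = (6, 9, 7) ≠ 0, so r is not a codeword (an error is present).
Step 3: locate the error. For a single error e at position i, S_ℓ = v_i·e·α_i^ℓ, so α_err = S_1/S_0.
  S_0^{−1} = 6^{−1} = 11 (mod 13), so α_err = 9·11 = 99 ≡ 8 = α_4. Error position i = 4.
  Consistency check: S_2/S_1 = 7·3 = 21 ≡ 8 = α_err ✓ (single-error assumption holds).
Step 4: error magnitude e = S_0/v_4 = S_0·∏_{j≠4}(α_4 − α_j) = 6·11 = 66 ≡ 1 (mod 13).
Step 5: correct position 4: c_4 = r_4 − e = 5 − 1 ≡ 4 (mod 13). Hence c = [12, 7, 6, 4, 2].
  Check: interpolating c through the α_i gives m(x) = 11 + 4·x (degree < 2) with m(α_i) = c_i for every i, so c is indeed a codeword.


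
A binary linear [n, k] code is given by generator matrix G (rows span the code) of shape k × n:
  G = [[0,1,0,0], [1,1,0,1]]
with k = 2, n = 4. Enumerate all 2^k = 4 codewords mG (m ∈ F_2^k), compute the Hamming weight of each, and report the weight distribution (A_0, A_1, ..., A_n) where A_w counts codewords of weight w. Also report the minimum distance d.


Weight distribution: A_0 = 1, A_1 = 1, A_2 = 1, A_3 = 1. Minimum distance d = 1.

Enumerate all 2^2 = 4 messages m ∈ F_2^2.
For each, compute codeword c = mG in F_2^4, then tally its weight.
  m = 00 → c = 0000, weight = 0.
  m = 10 → c = 0100, weight = 1.
  m = 01 → c = 1101, weight = 3.
  m = 11 → c = 1001, weight = 2.
Tally weights:
  weight 0: 1 codewords.
  weight 1: 1 codewords.
  weight 2: 1 codewords.
  weight 3: 1 codewords.
Minimum distance d = smallest w > 0 with A_w > 0 = 1.
Sanity: Σ A_w = 4 = 2^2 = 4 ✓.


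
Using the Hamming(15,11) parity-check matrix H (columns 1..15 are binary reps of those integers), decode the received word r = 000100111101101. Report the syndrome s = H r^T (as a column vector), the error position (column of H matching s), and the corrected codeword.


s = (0, 1, 1, 0)^T, error position = 6, corrected codeword c = 000101111101101

Compute s = H r^T mod 2 one row at a time:
  s_1 = 1 + 1 + 1 + 0 + 1 + 1 + 0 + 1 = 6 ≡ 0 (mod 2).
  s_2 = 1 + 0 + 0 + 1 + 1 + 1 + 0 + 1 = 5 ≡ 1 (mod 2).
  s_3 = 0 + 0 + 0 + 1 + 1 + 0 + 0 + 1 = 3 ≡ 1 (mod 2).
  s_4 = 0 + 0 + 0 + 1 + 1 + 0 + 1 + 1 = 4 ≡ 0 (mod 2).
s = (0, 1, 1, 0)^T — this equals column 6 of H (binary 0110), so error is at position 6.
Correct: flip bit 6 of r = 000100111101101 to get c = 000101111101101.


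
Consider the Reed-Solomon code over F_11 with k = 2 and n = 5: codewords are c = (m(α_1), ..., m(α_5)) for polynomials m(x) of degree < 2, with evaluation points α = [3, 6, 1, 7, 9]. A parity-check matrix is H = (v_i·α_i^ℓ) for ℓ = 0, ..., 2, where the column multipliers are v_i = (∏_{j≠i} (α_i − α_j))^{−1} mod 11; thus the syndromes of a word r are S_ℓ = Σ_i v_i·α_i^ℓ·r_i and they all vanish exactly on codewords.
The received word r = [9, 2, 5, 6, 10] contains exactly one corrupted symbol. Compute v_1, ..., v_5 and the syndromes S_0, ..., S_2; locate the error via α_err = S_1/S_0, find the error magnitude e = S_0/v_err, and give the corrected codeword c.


S = (9, 10, 5), error at position 2, error magnitude e = 9, c = [9, 4, 5, 6, 10].

Step 1: column multipliers v_i = (∏_{j≠i}(α_i − α_j))^{−1} mod 11.
  i = 1 (α = 3): (3−6)(3−1)(3−7)(3−9) = (−3)·2·(−4)·(−6) = −144 ≡ 10, so v_1 = 10^{−1} = 10 (mod 11).
  i = 2 (α = 6): (6−3)(6−1)(6−7)(6−9) = 3·5·(−1)·(−3) = 45 ≡ 1, so v_2 = 1^{−1} = 1 (mod 11).
  i = 3 (α = 1): (1−3)(1−6)(1−7)(1−9) = (−2)·(−5)·(−6)·(−8) = 480 ≡ 7, so v_3 = 7^{−1} = 8 (mod 11).
  i = 4 (α = 7): (7−3)(7−6)(7−1)(7−9) = 4·1·6·(−2) = −48 ≡ 7, so v_4 = 7^{−1} = 8 (mod 11).
  i = 5 (α = 9): (9−3)(9−6)(9−1)(9−7) = 6·3·8·2 = 288 ≡ 2, so v_5 = 2^{−1} = 6 (mod 11).
  v = [10, 1, 8, 8, 6].
Step 2: syndromes of r = [9, 2, 5, 6, 10] (all sums mod 11).
  S_0 = Σ v_i r_i = 10·9 + 1·2 + 8·5 + 8·6 + 6·10 = 240 ≡ 9.
  S_1 = Σ v_i α_i r_i = 10·3·9 + 1·6·2 + 8·1·5 + 8·7·6 + 6·9·10 = 1198 ≡ 10.
  α_i^2 mod 11 = [9, 3, 1, 5, 4].
  S_2 = Σ v_i α_i^2 r_i = 10·9·9 + 1·3·2 + 8·1·5 + 8·5·6 + 6·4·10 = 1336 ≡ 5.
  S = (9, 10, 5) ≠ 0, so r is not a codeword (an error is present).
Step 3: locate the error. For a single error e at position i, S_ℓ = v_i·e·α_i^ℓ, so α_err = S_1/S_0.
  S_0^{−1} = 9^{−1} = 5 (mod 11), so α_err = 10·5 = 50 ≡ 6 = α_2. Error position i = 2.
  Consistency check: S_2/S_1 = 5·10 = 50 ≡ 6 = α_err ✓ (single-error assumption holds).
Step 4: error magnitude e = S_0/v_2 = S_0·∏_{j≠2}(α_2 − α_j) = 9·1 = 9 ≡ 9 (mod 11).
Step 5: correct position 2: c_2 = r_2 − e = 2 − 9 ≡ 4 (mod 11). Hence c = [9, 4, 5, 6, 10].
  Check: interpolating c through the α_i gives m(x) = 3 + 2·x (degree < 2) with m(α_i) = c_i for every i, so c is indeed a codeword.


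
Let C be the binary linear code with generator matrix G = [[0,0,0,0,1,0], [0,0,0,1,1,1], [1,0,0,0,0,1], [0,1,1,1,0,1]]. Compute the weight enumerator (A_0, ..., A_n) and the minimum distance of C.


Weight distribution: A_0 = 1, A_1 = 1, A_2 = 4, A_3 = 4, A_4 = 3, A_5 = 3. Minimum distance d = 1.

Enumerate all 2^4 = 16 messages m ∈ F_2^4.
For each, compute codeword c = mG in F_2^6, then tally its weight.
  m = 0000 → c = 000000, weight = 0.
  m = 1000 → c = 000010, weight = 1.
  m = 0100 → c = 000111, weight = 3.
  m = 1100 → c = 000101, weight = 2.
  m = 0010 → c = 100001, weight = 2.
  m = 1010 → c = 100011, weight = 3.
  m = 0110 → c = 100110, weight = 3.
  m = 1110 → c = 100100, weight = 2.
  m = 0001 → c = 011101, weight = 4.
  m = 1001 → c = 011111, weight = 5.
  m = 0101 → c = 011010, weight = 3.
  m = 1101 → c = 011000, weight = 2.
  m = 0011 → c = 111100, weight = 4.
  m = 1011 → c = 111110, weight = 5.
  m = 0111 → c = 111011, weight = 5.
  m = 1111 → c = 111001, weight = 4.
Tally weights:
  weight 0: 1 codewords.
  weight 1: 1 codewords.
  weight 2: 4 codewords.
  weight 3: 4 codewords.
  weight 4: 3 codewords.
  weight 5: 3 codewords.
Minimum distance d = smallest w > 0 with A_w > 0 = 1.
Sanity: Σ A_w = 16 = 2^4 = 16 ✓.


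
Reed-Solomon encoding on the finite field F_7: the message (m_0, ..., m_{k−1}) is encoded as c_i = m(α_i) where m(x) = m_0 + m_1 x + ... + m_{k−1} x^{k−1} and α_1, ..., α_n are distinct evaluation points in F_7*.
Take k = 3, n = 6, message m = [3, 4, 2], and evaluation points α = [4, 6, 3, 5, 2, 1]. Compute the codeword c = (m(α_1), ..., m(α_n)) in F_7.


c = [2, 1, 5, 3, 5, 2]

Message polynomial: m(x) = 3 + 4·x + 2·x^2 (mod 7).
For each evaluation point α_i, compute m(α_i) mod 7:
  α_1 = 4: Horner steps 2 → 5 → 2, so m(4) = 2.
  α_2 = 6: Horner steps 2 → 2 → 1, so m(6) = 1.
  α_3 = 3: Horner steps 2 → 3 → 5, so m(3) = 5.
  α_4 = 5: Horner steps 2 → 0 → 3, so m(5) = 3.
  α_5 = 2: Horner steps 2 → 1 → 5, so m(2) = 5.
  α_6 = 1: Horner steps 2 → 6 → 2, so m(1) = 2.
Codeword c = [2, 1, 5, 3, 5, 2] ∈ F_7^6.


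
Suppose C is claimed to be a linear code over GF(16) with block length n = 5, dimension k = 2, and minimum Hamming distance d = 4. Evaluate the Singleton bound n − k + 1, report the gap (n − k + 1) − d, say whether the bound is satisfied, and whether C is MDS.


Singleton RHS = n − k + 1 = 4, slack = 0, bound satisfied, MDS.

Singleton bound: d ≤ n − k + 1.
Here n = 5, k = 2, so n − k + 1 = 4.
Given d = 4, check d ≤ 4: YES.
Slack = (n − k + 1) − d = 0.
The code is MDS (slack = 0).
Description: the claimed parameters are [5, 2, 4]_16; such a code would be MDS (meets Singleton bound).


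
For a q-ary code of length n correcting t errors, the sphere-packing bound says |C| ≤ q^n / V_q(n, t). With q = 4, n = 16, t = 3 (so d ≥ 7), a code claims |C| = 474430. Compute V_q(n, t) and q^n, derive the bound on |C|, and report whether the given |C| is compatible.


V_q(n, t) = 16249, q^n = 4294967296, Hamming bound = 264321, |C| = 474430 > bound (violated).

Step 1: Compute V_q(n, t) = Σ_{j=0}^3 C(n, j) (q−1)^j.
  j = 0: C(16,0)·(3)^0 = 1·1 = 1.
  j = 1: C(16,1)·(3)^1 = 16·3 = 48.
  j = 2: C(16,2)·(3)^2 = 120·9 = 1080.
  j = 3: C(16,3)·(3)^3 = 560·27 = 15120.
  V_q(n, t) = 1 + 48 + 1080 + 15120 = 16249.
Step 2: q^n = 4^16 = 4294967296.
Step 3: Hamming bound ⌊q^n / V_q(n,t)⌋ = ⌊4294967296/16249⌋ = 264321.
Step 4: Compare |C| = 474430 to 264321: violated.
The claimed |C| lies above the Hamming bound, so no 4-ary code of length 16 with d ≥ 7 can have 474430 codewords.


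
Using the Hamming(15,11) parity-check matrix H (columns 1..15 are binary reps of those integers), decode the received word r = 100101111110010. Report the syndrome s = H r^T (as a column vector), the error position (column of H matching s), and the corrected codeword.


s = (1, 0, 1, 0)^T, error position = 10, corrected codeword c = 100101111010010

Compute s = H r^T mod 2 one row at a time:
  s_1 = 1 + 1 + 1 + 1 + 0 + 0 + 1 + 0 = 5 ≡ 1 (mod 2).
  s_2 = 1 + 0 + 1 + 1 + 0 + 0 + 1 + 0 = 4 ≡ 0 (mod 2).
  s_3 = 0 + 0 + 1 + 1 + 1 + 1 + 1 + 0 = 5 ≡ 1 (mod 2).
  s_4 = 1 + 0 + 0 + 1 + 1 + 1 + 0 + 0 = 4 ≡ 0 (mod 2).
s = (1, 0, 1, 0)^T — this equals column 10 of H (binary 1010), so error is at position 10.
Correct: flip bit 10 of r = 100101111110010 to get c = 100101111010010.


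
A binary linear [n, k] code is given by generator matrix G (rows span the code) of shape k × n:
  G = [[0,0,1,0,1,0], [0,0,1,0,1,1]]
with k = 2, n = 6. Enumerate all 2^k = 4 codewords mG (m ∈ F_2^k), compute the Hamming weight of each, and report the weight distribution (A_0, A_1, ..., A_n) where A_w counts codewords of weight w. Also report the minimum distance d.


Weight distribution: A_0 = 1, A_1 = 1, A_2 = 1, A_3 = 1. Minimum distance d = 1.

Enumerate all 2^2 = 4 messages m ∈ F_2^2.
For each, compute codeword c = mG in F_2^6, then tally its weight.
  m = 00 → c = 000000, weight = 0.
  m = 10 → c = 001010, weight = 2.
  m = 01 → c = 001011, weight = 3.
  m = 11 → c = 000001, weight = 1.
Tally weights:
  weight 0: 1 codewords.
  weight 1: 1 codewords.
  weight 2: 1 codewords.
  weight 3: 1 codewords.
Minimum distance d = smallest w > 0 with A_w > 0 = 1.
Sanity: Σ A_w = 4 = 2^2 = 4 ✓.


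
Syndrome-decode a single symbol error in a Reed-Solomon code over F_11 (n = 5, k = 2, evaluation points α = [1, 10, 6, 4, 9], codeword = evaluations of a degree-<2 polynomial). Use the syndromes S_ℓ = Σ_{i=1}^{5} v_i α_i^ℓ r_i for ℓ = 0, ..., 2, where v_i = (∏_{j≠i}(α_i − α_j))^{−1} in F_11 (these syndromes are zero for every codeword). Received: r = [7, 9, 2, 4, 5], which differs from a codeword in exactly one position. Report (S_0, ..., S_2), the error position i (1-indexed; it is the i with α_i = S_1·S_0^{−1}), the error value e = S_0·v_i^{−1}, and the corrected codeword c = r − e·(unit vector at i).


S = (6, 10, 2), error at position 5, error magnitude e = 6, c = [7, 9, 2, 4, 10].

Step 1: column multipliers v_i = (∏_{j≠i}(α_i − α_j))^{−1} mod 11.
  i = 1 (α = 1): (1−10)(1−6)(1−4)(1−9) = (−9)·(−5)·(−3)·(−8) = 1080 ≡ 2, so v_1 = 2^{−1} = 6 (mod 11).
  i = 2 (α = 10): (10−1)(10−6)(10−4)(10−9) = 9·4·6·1 = 216 ≡ 7, so v_2 = 7^{−1} = 8 (mod 11).
  i = 3 (α = 6): (6−1)(6−10)(6−4)(6−9) = 5·(−4)·2·(−3) = 120 ≡ 10, so v_3 = 10^{−1} = 10 (mod 11).
  i = 4 (α = 4): (4−1)(4−10)(4−6)(4−9) = 3·(−6)·(−2)·(−5) = −180 ≡ 7, so v_4 = 7^{−1} = 8 (mod 11).
  i = 5 (α = 9): (9−1)(9−10)(9−6)(9−4) = 8·(−1)·3·5 = −120 ≡ 1, so v_5 = 1^{−1} = 1 (mod 11).
  v = [6, 8, 10, 8, 1].
Step 2: syndromes of r = [7, 9, 2, 4, 5] (all sums mod 11).
  S_0 = Σ v_i r_i = 6·7 + 8·9 + 10·2 + 8·4 + 1·5 = 171 ≡ 6.
  S_1 = Σ v_i α_i r_i = 6·1·7 + 8·10·9 + 10·6·2 + 8·4·4 + 1·9·5 = 1055 ≡ 10.
  α_i^2 mod 11 = [1, 1, 3, 5, 4].
  S_2 = Σ v_i α_i^2 r_i = 6·1·7 + 8·1·9 + 10·3·2 + 8·5·4 + 1·4·5 = 354 ≡ 2.
  S = (6, 10, 2) ≠ 0, so r is not a codeword (an error is present).
Step 3: locate the error. For a single error e at position i, S_ℓ = v_i·e·α_i^ℓ, so α_err = S_1/S_0.
  S_0^{−1} = 6^{−1} = 2 (mod 11), so α_err = 10·2 = 20 ≡ 9 = α_5. Error position i = 5.
  Consistency check: S_2/S_1 = 2·10 = 20 ≡ 9 = α_err ✓ (single-error assumption holds).
Step 4: error magnitude e = S_0/v_5 = S_0·∏_{j≠5}(α_5 − α_j) = 6·1 = 6 ≡ 6 (mod 11).
Step 5: correct position 5: c_5 = r_5 − e = 5 − 6 ≡ 10 (mod 11). Hence c = [7, 9, 2, 4, 10].
  Check: interpolating c through the α_i gives m(x) = 8 + 10·x (degree < 2) with m(α_i) = c_i for every i, so c is indeed a codeword.


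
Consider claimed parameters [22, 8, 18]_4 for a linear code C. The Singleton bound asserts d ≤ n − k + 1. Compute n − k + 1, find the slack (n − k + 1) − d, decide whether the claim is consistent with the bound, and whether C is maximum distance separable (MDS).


Singleton RHS = n − k + 1 = 15, slack = -3, bound violated (no such code; not MDS).

Singleton bound: d ≤ n − k + 1.
Here n = 22, k = 8, so n − k + 1 = 15.
Given d = 18, check d ≤ 15: NO.
Slack = (n − k + 1) − d = -3.
The slack is negative: d = 18 exceeds n − k + 1 = 15 by 3, so the Singleton bound is violated and no linear [22, 8, 18]_4 code can exist. In particular it is not MDS (MDS requires d = n − k + 1 exactly).
Description: the claimed parameters are [22, 8, 18]_4; such a code would be impossible (violates the Singleton bound).


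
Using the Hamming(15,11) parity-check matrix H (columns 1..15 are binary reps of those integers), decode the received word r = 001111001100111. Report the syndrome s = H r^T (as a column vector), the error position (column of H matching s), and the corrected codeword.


s = (1, 0, 1, 1)^T, error position = 11, corrected codeword c = 001111001110111

Compute s = H r^T mod 2 one row at a time:
  s_1 = 0 + 1 + 1 + 0 + 0 + 1 + 1 + 1 = 5 ≡ 1 (mod 2).
  s_2 = 1 + 1 + 1 + 0 + 0 + 1 + 1 + 1 = 6 ≡ 0 (mod 2).
  s_3 = 0 + 1 + 1 + 0 + 1 + 0 + 1 + 1 = 5 ≡ 1 (mod 2).
  s_4 = 0 + 1 + 1 + 0 + 1 + 0 + 1 + 1 = 5 ≡ 1 (mod 2).
s = (1, 0, 1, 1)^T — this equals column 11 of H (binary 1011), so error is at position 11.
Correct: flip bit 11 of r = 001111001100111 to get c = 001111001110111.


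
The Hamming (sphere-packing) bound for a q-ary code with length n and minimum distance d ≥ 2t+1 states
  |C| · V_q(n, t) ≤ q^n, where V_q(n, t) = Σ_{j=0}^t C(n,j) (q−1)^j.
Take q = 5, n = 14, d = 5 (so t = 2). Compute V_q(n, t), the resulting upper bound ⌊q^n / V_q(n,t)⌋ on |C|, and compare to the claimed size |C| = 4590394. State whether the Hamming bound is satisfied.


V_q(n, t) = 1513, q^n = 6103515625, Hamming bound = 4034048, |C| = 4590394 > bound (violated).

Step 1: Compute V_q(n, t) = Σ_{j=0}^2 C(n, j) (q−1)^j.
  j = 0: C(14,0)·(4)^0 = 1·1 = 1.
  j = 1: C(14,1)·(4)^1 = 14·4 = 56.
  j = 2: C(14,2)·(4)^2 = 91·16 = 1456.
  V_q(n, t) = 1 + 56 + 1456 = 1513.
Step 2: q^n = 5^14 = 6103515625.
Step 3: Hamming bound ⌊q^n / V_q(n,t)⌋ = ⌊6103515625/1513⌋ = 4034048.
Step 4: Compare |C| = 4590394 to 4034048: violated.
The claimed |C| lies above the Hamming bound, so no 5-ary code of length 14 with d ≥ 5 can have 4590394 codewords.


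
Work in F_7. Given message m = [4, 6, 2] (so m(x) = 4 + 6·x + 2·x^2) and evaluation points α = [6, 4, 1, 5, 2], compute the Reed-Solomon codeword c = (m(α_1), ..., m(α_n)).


c = [0, 4, 5, 0, 3]

Message polynomial: m(x) = 4 + 6·x + 2·x^2 (mod 7).
For each evaluation point α_i, compute m(α_i) mod 7:
  α_1 = 6: Horner steps 2 → 4 → 0, so m(6) = 0.
  α_2 = 4: Horner steps 2 → 0 → 4, so m(4) = 4.
  α_3 = 1: Horner steps 2 → 1 → 5, so m(1) = 5.
  α_4 = 5: Horner steps 2 → 2 → 0, so m(5) = 0.
  α_5 = 2: Horner steps 2 → 3 → 3, so m(2) = 3.
Codeword c = [0, 4, 5, 0, 3] ∈ F_7^5.


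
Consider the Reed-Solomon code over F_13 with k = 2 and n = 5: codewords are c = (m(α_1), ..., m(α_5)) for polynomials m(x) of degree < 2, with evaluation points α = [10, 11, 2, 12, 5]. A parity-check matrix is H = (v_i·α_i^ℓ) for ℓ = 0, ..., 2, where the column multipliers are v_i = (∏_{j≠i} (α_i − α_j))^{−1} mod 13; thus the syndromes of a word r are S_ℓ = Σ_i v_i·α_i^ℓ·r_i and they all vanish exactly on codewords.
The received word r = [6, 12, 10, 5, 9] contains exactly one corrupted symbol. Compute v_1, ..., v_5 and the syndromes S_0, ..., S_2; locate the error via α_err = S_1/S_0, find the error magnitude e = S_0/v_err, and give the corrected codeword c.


S = (1, 5, 12), error at position 5, error magnitude e = 7, c = [6, 12, 10, 5, 2].

Step 1: column multipliers v_i = (∏_{j≠i}(α_i − α_j))^{−1} mod 13.
  i = 1 (α = 10): (10−11)(10−2)(10−12)(10−5) = (−1)·8·(−2)·5 = 80 ≡ 2, so v_1 = 2^{−1} = 7 (mod 13).
  i = 2 (α = 11): (11−10)(11−2)(11−12)(11−5) = 1·9·(−1)·6 = −54 ≡ 11, so v_2 = 11^{−1} = 6 (mod 13).
  i = 3 (α = 2): (2−10)(2−11)(2−12)(2−5) = (−8)·(−9)·(−10)·(−3) = 2160 ≡ 2, so v_3 = 2^{−1} = 7 (mod 13).
  i = 4 (α = 12): (12−10)(12−11)(12−2)(12−5) = 2·1·10·7 = 140 ≡ 10, so v_4 = 10^{−1} = 4 (mod 13).
  i = 5 (α = 5): (5−10)(5−11)(5−2)(5−12) = (−5)·(−6)·3·(−7) = −630 ≡ 7, so v_5 = 7^{−1} = 2 (mod 13).
  v = [7, 6, 7, 4, 2].
Step 2: syndromes of r = [6, 12, 10, 5, 9] (all sums mod 13).
  S_0 = Σ v_i r_i = 7·6 + 6·12 + 7·10 + 4·5 + 2·9 = 222 ≡ 1.
  S_1 = Σ v_i α_i r_i = 7·10·6 + 6·11·12 + 7·2·10 + 4·12·5 + 2·5·9 = 1682 ≡ 5.
  α_i^2 mod 13 = [9, 4, 4, 1, 12].
  S_2 = Σ v_i α_i^2 r_i = 7·9·6 + 6·4·12 + 7·4·10 + 4·1·5 + 2·12·9 = 1182 ≡ 12.
  S = (1, 5, 12) ≠ 0, so r is not a codeword (an error is present).
Step 3: locate the error. For a single error e at position i, S_ℓ = v_i·e·α_i^ℓ, so α_err = S_1/S_0.
  S_0^{−1} = 1^{−1} = 1 (mod 13), so α_err = 5·1 = 5 ≡ 5 = α_5. Error position i = 5.
  Consistency check: S_2/S_1 = 12·8 = 96 ≡ 5 = α_err ✓ (single-error assumption holds).
Step 4: error magnitude e = S_0/v_5 = S_0·∏_{j≠5}(α_5 − α_j) = 1·7 = 7 ≡ 7 (mod 13).
Step 5: correct position 5: c_5 = r_5 − e = 9 − 7 ≡ 2 (mod 13). Hence c = [6, 12, 10, 5, 2].
  Check: interpolating c through the α_i gives m(x) = 11 + 6·x (degree < 2) with m(α_i) = c_i for every i, so c is indeed a codeword.


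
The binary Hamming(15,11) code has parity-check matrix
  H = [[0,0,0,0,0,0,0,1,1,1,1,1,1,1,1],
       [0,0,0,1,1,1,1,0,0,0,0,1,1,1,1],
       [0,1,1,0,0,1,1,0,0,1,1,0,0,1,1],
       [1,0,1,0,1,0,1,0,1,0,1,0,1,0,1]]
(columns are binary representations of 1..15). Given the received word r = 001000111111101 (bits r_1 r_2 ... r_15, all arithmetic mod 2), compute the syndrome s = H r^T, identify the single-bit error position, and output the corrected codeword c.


s = (1, 0, 1, 0)^T, error position = 10, corrected codeword c = 001000111011101

Compute s = H r^T mod 2 one row at a time:
  s_1 = 1 + 1 + 1 + 1 + 1 + 1 + 0 + 1 = 7 ≡ 1 (mod 2).
  s_2 = 0 + 0 + 0 + 1 + 1 + 1 + 0 + 1 = 4 ≡ 0 (mod 2).
  s_3 = 0 + 1 + 0 + 1 + 1 + 1 + 0 + 1 = 5 ≡ 1 (mod 2).
  s_4 = 0 + 1 + 0 + 1 + 1 + 1 + 1 + 1 = 6 ≡ 0 (mod 2).
s = (1, 0, 1, 0)^T — this equals column 10 of H (binary 1010), so error is at position 10.
Correct: flip bit 10 of r = 001000111111101 to get c = 001000111011101.


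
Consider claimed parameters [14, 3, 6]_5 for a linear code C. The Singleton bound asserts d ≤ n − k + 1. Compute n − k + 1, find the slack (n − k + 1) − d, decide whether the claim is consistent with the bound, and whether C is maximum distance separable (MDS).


Singleton RHS = n − k + 1 = 12, slack = 6, bound satisfied, not MDS.

Singleton bound: d ≤ n − k + 1.
Here n = 14, k = 3, so n − k + 1 = 12.
Given d = 6, check d ≤ 12: YES.
Slack = (n − k + 1) − d = 6.
The code is NOT MDS (slack = 6 > 0).
Description: the claimed parameters are [14, 3, 6]_5; such a code would be non-MDS.
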